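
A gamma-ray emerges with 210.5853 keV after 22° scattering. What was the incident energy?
217.1000 keV

Convert final energy to wavelength (hc ≈ 1239.842 keV·pm):
λ' = hc/E' = 1239.842 / 210.5853 = 5.8876 pm

Calculate the Compton shift:
Δλ = λ_C(1 - cos(22°))
Δλ = 2.4263 × (1 - cos(22°))
Δλ = 0.1767 pm

Initial wavelength:
λ = λ' - Δλ = 5.8876 - 0.1767 = 5.7109 pm

Initial energy:
E = hc/λ = 1239.842 / 5.7109 = 217.1000 keV

(Intermediate values are shown rounded; full precision is carried through to the final answer.)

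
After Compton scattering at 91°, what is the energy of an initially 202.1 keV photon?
144.1099 keV

First convert energy to wavelength:
λ = hc/E, with hc ≈ 1239.842 keV·pm (i.e. 1239.842 eV·nm)

For E = 202.1 keV = 202100 eV:
λ = 1239.842 keV·pm / 202.1 keV
λ = 6.1348 pm

Calculate the Compton shift:
Δλ = λ_C(1 - cos(91°)) = 2.4263 × 1.0175
Δλ = 2.4687 pm

Final wavelength:
λ' = 6.1348 + 2.4687 = 8.6034 pm

Final energy:
E' = hc/λ' = 1239.842 / 8.6034 = 144.1099 keV

(Intermediate values are shown rounded; full precision is carried through to the final answer.)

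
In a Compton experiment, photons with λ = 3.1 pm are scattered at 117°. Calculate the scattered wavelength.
6.6278 pm

Using the Compton scattering formula:
λ' = λ + Δλ = λ + λ_C(1 - cos θ)

Given:
- Initial wavelength λ = 3.1 pm
- Scattering angle θ = 117°
- Compton wavelength λ_C ≈ 2.4263 pm

Calculate the shift:
Δλ = 2.4263 × (1 - cos(117°))
Δλ = 2.4263 × 1.4540
Δλ = 3.5278 pm

Final wavelength:
λ' = 3.1 + 3.5278 = 6.6278 pm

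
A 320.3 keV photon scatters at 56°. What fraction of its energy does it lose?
0.2165 (or 21.65%)

Calculate initial and final photon energies:

Initial: E₀ = 320.3 keV → λ₀ = 3.8709 pm
Compton shift: Δλ = 1.0695 pm
Final wavelength: λ' = 4.9404 pm
Final energy: E' = 250.9592 keV

Fractional energy loss:
(E₀ - E')/E₀ = (320.3000 - 250.9592)/320.3000
= 69.3408/320.3000
= 0.2165
= 21.65%

(Intermediate values are shown rounded; full precision is carried through to the final answer.)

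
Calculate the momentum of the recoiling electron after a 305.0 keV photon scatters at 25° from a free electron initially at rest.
6.9206e-23 kg·m/s

The electron is initially at rest, so by conservation of momentum:
p⃗_e = p⃗₀ − p⃗'  (incident photon momentum minus scattered photon momentum)

Photon momentum magnitudes (p = h/λ = E/c):
λ₀ = hc/E₀ = 4.0651 pm → p₀ = h/λ₀ = 1.6300e-22 kg·m/s
Δλ = λ_C(1 − cos 25°) = 0.2273 pm
λ' = 4.2924 pm → p' = h/λ' = 1.5437e-22 kg·m/s

The scattered photon makes angle θ = 25° with the incident direction, so by the law of cosines:
|p⃗_e|² = p₀² + p'² − 2p₀p'cos θ
|p⃗_e|² = (1.6300e-22)² + (1.5437e-22)² − 2·1.6300e-22·1.5437e-22·cos(25°)
|p⃗_e| = 6.9206e-23 kg·m/s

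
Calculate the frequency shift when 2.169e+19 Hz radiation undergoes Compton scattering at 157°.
5.469e+18 Hz (decrease)

Convert frequency to wavelength (c = 299792458 m/s):
λ₀ = c/f₀ = 299792458/2.169e+19 = 1.3821690e-11 m = 13.8217 pm

Calculate Compton shift:
Δλ = λ_C(1 - cos(157°)) = 4.6597 pm

Final wavelength:
λ' = λ₀ + Δλ = 13.8217 + 4.6597 = 18.4814 pm

Final frequency:
f' = c/λ' = 299792458/1.8481431e-11 = 1.6221280e+19 Hz

Frequency shift (decrease):
Δf = f₀ - f' = 2.169e+19 - 1.6221280e+19 = 5.469e+18 Hz

(Intermediate values are shown rounded; full precision is carried through to the final answer.)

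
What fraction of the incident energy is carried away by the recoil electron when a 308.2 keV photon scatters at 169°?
0.5445 (or 54.45%)

Calculate initial and final photon energies:

Initial: E₀ = 308.2 keV → λ₀ = 4.0228 pm
Compton shift: Δλ = 4.8080 pm
Final wavelength: λ' = 8.8309 pm
Final energy: E' = 140.3983 keV

Fractional energy loss:
(E₀ - E')/E₀ = (308.2000 - 140.3983)/308.2000
= 167.8017/308.2000
= 0.5445
= 54.45%

(Intermediate values are shown rounded; full precision is carried through to the final answer.)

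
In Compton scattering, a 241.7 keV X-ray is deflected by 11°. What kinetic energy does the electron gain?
2.0823 keV

By energy conservation: K_e = E_initial - E_final

First find the scattered photon energy:
Initial wavelength: λ = hc/E = 5.1297 pm
Compton shift: Δλ = λ_C(1 - cos(11°)) = 0.0446 pm
Final wavelength: λ' = 5.1297 + 0.0446 = 5.1743 pm
Final photon energy: E' = hc/λ' = 239.6177 keV

Electron kinetic energy:
K_e = E - E' = 241.7000 - 239.6177 = 2.0823 keV

(Intermediate values are shown rounded; full precision is carried through to the final answer.)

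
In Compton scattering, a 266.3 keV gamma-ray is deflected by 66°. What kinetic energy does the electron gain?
62.8888 keV

By energy conservation: K_e = E_initial - E_final

First find the scattered photon energy:
Initial wavelength: λ = hc/E = 4.6558 pm
Compton shift: Δλ = λ_C(1 - cos(66°)) = 1.4394 pm
Final wavelength: λ' = 4.6558 + 1.4394 = 6.0953 pm
Final photon energy: E' = hc/λ' = 203.4112 keV

Electron kinetic energy:
K_e = E - E' = 266.3000 - 203.4112 = 62.8888 keV

(Intermediate values are shown rounded; full precision is carried through to the final answer.)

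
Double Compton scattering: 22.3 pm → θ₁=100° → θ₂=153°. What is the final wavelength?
29.7358 pm

Apply Compton shift twice:

First scattering at θ₁ = 100°:
Δλ₁ = λ_C(1 - cos(100°))
Δλ₁ = 2.4263 × 1.1736
Δλ₁ = 2.8476 pm

After first scattering:
λ₁ = 22.3 + 2.8476 = 25.1476 pm

Second scattering at θ₂ = 153°:
Δλ₂ = λ_C(1 - cos(153°))
Δλ₂ = 2.4263 × 1.8910
Δλ₂ = 4.5882 pm

Final wavelength:
λ₂ = 25.1476 + 4.5882 = 29.7358 pm

Total shift: Δλ_total = 2.8476 + 4.5882 = 7.4358 pm

(Intermediate values are shown rounded; full precision is carried through to the final answer.)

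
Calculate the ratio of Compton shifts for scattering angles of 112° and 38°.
112° produces the larger shift by a factor of 6.484

Calculate both shifts using Δλ = λ_C(1 - cos θ):

For θ₁ = 38°:
Δλ₁ = 2.4263 × (1 - cos(38°))
Δλ₁ = 2.4263 × 0.2120
Δλ₁ = 0.5144 pm

For θ₂ = 112°:
Δλ₂ = 2.4263 × (1 - cos(112°))
Δλ₂ = 2.4263 × 1.3746
Δλ₂ = 3.3352 pm

The 112° angle produces the larger shift.
Ratio: 3.3352/0.5144 = 6.484

(Intermediate values are shown rounded; full precision is carried through to the final answer.)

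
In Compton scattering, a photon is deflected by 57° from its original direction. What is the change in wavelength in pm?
1.1048 pm

Using the Compton scattering formula:
Δλ = λ_C(1 - cos θ)

where λ_C = h/(m_e·c) ≈ 2.4263 pm is the Compton wavelength of an electron.

For θ = 57°:
cos(57°) = 0.5446
1 - cos(57°) = 0.4554

Δλ = 2.4263 × 0.4554
Δλ = 1.1048 pm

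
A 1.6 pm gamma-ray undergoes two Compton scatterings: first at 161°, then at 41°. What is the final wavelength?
6.9156 pm

Apply Compton shift twice:

First scattering at θ₁ = 161°:
Δλ₁ = λ_C(1 - cos(161°))
Δλ₁ = 2.4263 × 1.9455
Δλ₁ = 4.7204 pm

After first scattering:
λ₁ = 1.6 + 4.7204 = 6.3204 pm

Second scattering at θ₂ = 41°:
Δλ₂ = λ_C(1 - cos(41°))
Δλ₂ = 2.4263 × 0.2453
Δλ₂ = 0.5952 pm

Final wavelength:
λ₂ = 6.3204 + 0.5952 = 6.9156 pm

Total shift: Δλ_total = 4.7204 + 0.5952 = 5.3156 pm

(Intermediate values are shown rounded; full precision is carried through to the final answer.)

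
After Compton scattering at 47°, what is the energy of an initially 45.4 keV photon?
44.1526 keV

First convert energy to wavelength:
λ = hc/E, with hc ≈ 1239.842 keV·pm (i.e. 1239.842 eV·nm)

For E = 45.4 keV = 45400 eV:
λ = 1239.842 keV·pm / 45.4 keV
λ = 27.3093 pm

Calculate the Compton shift:
Δλ = λ_C(1 - cos(47°)) = 2.4263 × 0.3180
Δλ = 0.7716 pm

Final wavelength:
λ' = 27.3093 + 0.7716 = 28.0809 pm

Final energy:
E' = hc/λ' = 1239.842 / 28.0809 = 44.1526 keV

(Intermediate values are shown rounded; full precision is carried through to the final answer.)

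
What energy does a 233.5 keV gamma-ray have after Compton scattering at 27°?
222.4224 keV

First convert energy to wavelength:
λ = hc/E, with hc ≈ 1239.842 keV·pm (i.e. 1239.842 eV·nm)

For E = 233.5 keV = 233500 eV:
λ = 1239.842 keV·pm / 233.5 keV
λ = 5.3098 pm

Calculate the Compton shift:
Δλ = λ_C(1 - cos(27°)) = 2.4263 × 0.1090
Δλ = 0.2645 pm

Final wavelength:
λ' = 5.3098 + 0.2645 = 5.5743 pm

Final energy:
E' = hc/λ' = 1239.842 / 5.5743 = 222.4224 keV

(Intermediate values are shown rounded; full precision is carried through to the final answer.)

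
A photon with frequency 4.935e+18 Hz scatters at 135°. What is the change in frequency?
3.150e+17 Hz (decrease)

Convert frequency to wavelength (c = 299792458 m/s):
λ₀ = c/f₀ = 299792458/4.935e+18 = 6.0748218e-11 m = 60.7482 pm

Calculate Compton shift:
Δλ = λ_C(1 - cos(135°)) = 4.1420 pm

Final wavelength:
λ' = λ₀ + Δλ = 60.7482 + 4.1420 = 64.8902 pm

Final frequency:
f' = c/λ' = 299792458/6.4890189e-11 = 4.6199967e+18 Hz

Frequency shift (decrease):
Δf = f₀ - f' = 4.935e+18 - 4.6199967e+18 = 3.150e+17 Hz

(Intermediate values are shown rounded; full precision is carried through to the final answer.)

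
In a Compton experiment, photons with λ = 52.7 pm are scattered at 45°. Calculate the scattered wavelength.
53.4106 pm

Using the Compton scattering formula:
λ' = λ + Δλ = λ + λ_C(1 - cos θ)

Given:
- Initial wavelength λ = 52.7 pm
- Scattering angle θ = 45°
- Compton wavelength λ_C ≈ 2.4263 pm

Calculate the shift:
Δλ = 2.4263 × (1 - cos(45°))
Δλ = 2.4263 × 0.2929
Δλ = 0.7106 pm

Final wavelength:
λ' = 52.7 + 0.7106 = 53.4106 pm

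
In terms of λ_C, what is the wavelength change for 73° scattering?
0.7076 λ_C

The Compton shift formula is:
Δλ = λ_C(1 - cos θ)

Dividing both sides by λ_C:
Δλ/λ_C = 1 - cos θ

For θ = 73°:
Δλ/λ_C = 1 - cos(73°)
Δλ/λ_C = 1 - 0.2924
Δλ/λ_C = 0.7076

This means the shift is 0.7076 × λ_C = 1.7169 pm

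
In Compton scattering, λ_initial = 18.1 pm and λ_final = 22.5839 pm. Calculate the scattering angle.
148.00°

First find the wavelength shift:
Δλ = λ' - λ = 22.5839 - 18.1 = 4.4839 pm

Using Δλ = λ_C(1 - cos θ), with λ_C = h/(m_e·c) ≈ 2.42631024 pm:
cos θ = 1 - Δλ/λ_C
cos θ = 1 - 4.4839/2.42631024
cos θ = -0.848032

θ = arccos(-0.848032)
θ = 148.00°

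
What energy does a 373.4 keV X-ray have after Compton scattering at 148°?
158.8655 keV

First convert energy to wavelength:
λ = hc/E, with hc ≈ 1239.842 keV·pm (i.e. 1239.842 eV·nm)

For E = 373.4 keV = 373400 eV:
λ = 1239.842 keV·pm / 373.4 keV
λ = 3.3204 pm

Calculate the Compton shift:
Δλ = λ_C(1 - cos(148°)) = 2.4263 × 1.8480
Δλ = 4.4839 pm

Final wavelength:
λ' = 3.3204 + 4.4839 = 7.8044 pm

Final energy:
E' = hc/λ' = 1239.842 / 7.8044 = 158.8655 keV

(Intermediate values are shown rounded; full precision is carried through to the final answer.)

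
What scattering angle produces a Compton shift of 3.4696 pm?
115.47°

From the Compton formula Δλ = λ_C(1 - cos θ), we can solve for θ:

cos θ = 1 - Δλ/λ_C

Given:
- Δλ = 3.4696 pm
- λ_C = h/(m_e·c) ≈ 2.42631024 pm

cos θ = 1 - 3.4696/2.42631024
cos θ = 1 - 1.429990
cos θ = -0.429990

θ = arccos(-0.429990)
θ = 115.47°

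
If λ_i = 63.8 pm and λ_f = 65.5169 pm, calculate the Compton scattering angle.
73.00°

First find the wavelength shift:
Δλ = λ' - λ = 65.5169 - 63.8 = 1.7169 pm

Using Δλ = λ_C(1 - cos θ), with λ_C = h/(m_e·c) ≈ 2.42631024 pm:
cos θ = 1 - Δλ/λ_C
cos θ = 1 - 1.7169/2.42631024
cos θ = 0.292382

θ = arccos(0.292382)
θ = 73.00°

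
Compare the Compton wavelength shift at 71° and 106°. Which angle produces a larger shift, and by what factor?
106° produces the larger shift by a factor of 1.891

Calculate both shifts using Δλ = λ_C(1 - cos θ):

For θ₁ = 71°:
Δλ₁ = 2.4263 × (1 - cos(71°))
Δλ₁ = 2.4263 × 0.6744
Δλ₁ = 1.6364 pm

For θ₂ = 106°:
Δλ₂ = 2.4263 × (1 - cos(106°))
Δλ₂ = 2.4263 × 1.2756
Δλ₂ = 3.0951 pm

The 106° angle produces the larger shift.
Ratio: 3.0951/1.6364 = 1.891

(Intermediate values are shown rounded; full precision is carried through to the final answer.)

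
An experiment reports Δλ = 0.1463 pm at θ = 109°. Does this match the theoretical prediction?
No, inconsistent

Calculate the expected shift for θ = 109°:

Δλ_expected = λ_C(1 - cos(109°))
Δλ_expected = 2.4263 × (1 - cos(109°))
Δλ_expected = 2.4263 × 1.3256
Δλ_expected = 3.2162 pm

Given shift: 0.1463 pm
Expected shift: 3.2162 pm
Difference: 3.0699 pm

The values do not match. The given shift corresponds to θ ≈ 20.0°, not 109°.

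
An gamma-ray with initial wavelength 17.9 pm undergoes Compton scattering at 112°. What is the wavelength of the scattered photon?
21.2352 pm

Using the Compton scattering formula:
λ' = λ + Δλ = λ + λ_C(1 - cos θ)

Given:
- Initial wavelength λ = 17.9 pm
- Scattering angle θ = 112°
- Compton wavelength λ_C ≈ 2.4263 pm

Calculate the shift:
Δλ = 2.4263 × (1 - cos(112°))
Δλ = 2.4263 × 1.3746
Δλ = 3.3352 pm

Final wavelength:
λ' = 17.9 + 3.3352 = 21.2352 pm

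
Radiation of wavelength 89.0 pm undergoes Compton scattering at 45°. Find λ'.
89.7106 pm

Using the Compton formula: λ' = λ + λ_C(1 − cos θ)

For θ = 45°, cos θ = √2/2 (exact) ≈ 0.7071, so:
1 − cos 45° = 1 − (√2/2) ≈ 0.2929

Δλ = λ_C × 0.2929 = 2.4263 × 0.2929 = 0.7106 pm

λ' = 89.0 + 0.7106 = 89.7106 pm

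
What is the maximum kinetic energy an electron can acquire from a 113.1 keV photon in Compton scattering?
34.7033 keV

Maximum energy transfer occurs at θ = 180° (backscattering).

Initial photon: E₀ = 113.1 keV → λ₀ = 10.9624 pm

Maximum Compton shift (at 180°):
Δλ_max = 2λ_C = 2 × 2.4263 = 4.8526 pm

Final wavelength:
λ' = 10.9624 + 4.8526 = 15.8150 pm

Minimum photon energy (maximum energy to electron):
E'_min = hc/λ' = 78.3967 keV

Maximum electron kinetic energy:
K_max = E₀ - E'_min = 113.1000 - 78.3967 = 34.7033 keV

(Intermediate values are shown rounded; full precision is carried through to the final answer.)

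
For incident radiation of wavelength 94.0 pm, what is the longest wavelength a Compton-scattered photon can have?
98.8526 pm (at θ = 180°)

The Compton shift is Δλ = λ_C(1 − cos θ).

Since cos θ ranges from −1 to 1, the factor (1 − cos θ) ranges from 0 to 2; the maximum shift occurs at θ = 180° (backscattering):
Δλ_max = 2λ_C = 2 × 2.4263 pm = 4.8526 pm

Maximum scattered wavelength:
λ'_max = λ₀ + Δλ_max = 94.0 + 4.8526 = 98.8526 pm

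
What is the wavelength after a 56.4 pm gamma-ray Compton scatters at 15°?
56.4827 pm

Using the Compton scattering formula:
λ' = λ + Δλ = λ + λ_C(1 - cos θ)

Given:
- Initial wavelength λ = 56.4 pm
- Scattering angle θ = 15°
- Compton wavelength λ_C ≈ 2.4263 pm

Calculate the shift:
Δλ = 2.4263 × (1 - cos(15°))
Δλ = 2.4263 × 0.0341
Δλ = 0.0827 pm

Final wavelength:
λ' = 56.4 + 0.0827 = 56.4827 pm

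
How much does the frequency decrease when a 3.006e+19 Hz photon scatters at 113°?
7.599e+18 Hz (decrease)

Convert frequency to wavelength (c = 299792458 m/s):
λ₀ = c/f₀ = 299792458/3.006e+19 = 9.9731357e-12 m = 9.9731 pm

Calculate Compton shift:
Δλ = λ_C(1 - cos(113°)) = 3.3743 pm

Final wavelength:
λ' = λ₀ + Δλ = 9.9731 + 3.3743 = 13.3475 pm

Final frequency:
f' = c/λ' = 299792458/1.3347481e-11 = 2.2460602e+19 Hz

Frequency shift (decrease):
Δf = f₀ - f' = 3.006e+19 - 2.2460602e+19 = 7.599e+18 Hz

(Intermediate values are shown rounded; full precision is carried through to the final answer.)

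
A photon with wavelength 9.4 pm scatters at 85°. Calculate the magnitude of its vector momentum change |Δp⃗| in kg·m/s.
8.6732e-23 kg·m/s

Photon momentum magnitude is p = h/λ.

Initial momentum:
p₀ = h/λ = 6.6261e-34/9.4000e-12 = 7.0490e-23 kg·m/s

After scattering:
λ' = λ + Δλ = 9.4 + 2.2148 = 11.6148 pm
p' = h/λ' = 6.6261e-34/1.1615e-11 = 5.7048e-23 kg·m/s

Momentum is a vector; the scattered photon's direction makes angle θ = 85° with the incident direction. The magnitude of the vector change Δp⃗ = p⃗₀ − p⃗' is found from the law of cosines:
|Δp⃗|² = p₀² + p'² − 2p₀p'cos θ
|Δp⃗|² = (7.0490e-23)² + (5.7048e-23)² − 2·7.0490e-23·5.7048e-23·cos(85°)
|Δp⃗| = 8.6732e-23 kg·m/s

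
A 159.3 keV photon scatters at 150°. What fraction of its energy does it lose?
0.3678 (or 36.78%)

Calculate initial and final photon energies:

Initial: E₀ = 159.3 keV → λ₀ = 7.7831 pm
Compton shift: Δλ = 4.5276 pm
Final wavelength: λ' = 12.3106 pm
Final energy: E' = 100.7132 keV

Fractional energy loss:
(E₀ - E')/E₀ = (159.3000 - 100.7132)/159.3000
= 58.5868/159.3000
= 0.3678
= 36.78%

(Intermediate values are shown rounded; full precision is carried through to the final answer.)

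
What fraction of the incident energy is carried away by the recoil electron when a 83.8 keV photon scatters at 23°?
0.0129 (or 1.29%)

Calculate initial and final photon energies:

Initial: E₀ = 83.8 keV → λ₀ = 14.7953 pm
Compton shift: Δλ = 0.1929 pm
Final wavelength: λ' = 14.9881 pm
Final energy: E' = 82.7216 keV

Fractional energy loss:
(E₀ - E')/E₀ = (83.8000 - 82.7216)/83.8000
= 1.0784/83.8000
= 0.0129
= 1.29%

(Intermediate values are shown rounded; full precision is carried through to the final answer.)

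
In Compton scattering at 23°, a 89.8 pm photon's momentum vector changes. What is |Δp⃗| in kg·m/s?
2.9390e-24 kg·m/s

Photon momentum magnitude is p = h/λ.

Initial momentum:
p₀ = h/λ = 6.6261e-34/8.9800e-11 = 7.3787e-24 kg·m/s

After scattering:
λ' = λ + Δλ = 89.8 + 0.1929 = 89.9929 pm
p' = h/λ' = 6.6261e-34/8.9993e-11 = 7.3629e-24 kg·m/s

Momentum is a vector; the scattered photon's direction makes angle θ = 23° with the incident direction. The magnitude of the vector change Δp⃗ = p⃗₀ − p⃗' is found from the law of cosines:
|Δp⃗|² = p₀² + p'² − 2p₀p'cos θ
|Δp⃗|² = (7.3787e-24)² + (7.3629e-24)² − 2·7.3787e-24·7.3629e-24·cos(23°)
|Δp⃗| = 2.9390e-24 kg·m/s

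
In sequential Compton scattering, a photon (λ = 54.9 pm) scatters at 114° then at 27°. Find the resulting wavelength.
58.5776 pm

Apply Compton shift twice:

First scattering at θ₁ = 114°:
Δλ₁ = λ_C(1 - cos(114°))
Δλ₁ = 2.4263 × 1.4067
Δλ₁ = 3.4132 pm

After first scattering:
λ₁ = 54.9 + 3.4132 = 58.3132 pm

Second scattering at θ₂ = 27°:
Δλ₂ = λ_C(1 - cos(27°))
Δλ₂ = 2.4263 × 0.1090
Δλ₂ = 0.2645 pm

Final wavelength:
λ₂ = 58.3132 + 0.2645 = 58.5776 pm

Total shift: Δλ_total = 3.4132 + 0.2645 = 3.6776 pm

(Intermediate values are shown rounded; full precision is carried through to the final answer.)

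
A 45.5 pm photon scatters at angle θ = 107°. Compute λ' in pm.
48.6357 pm

Using the Compton scattering formula:
λ' = λ + Δλ = λ + λ_C(1 - cos θ)

Given:
- Initial wavelength λ = 45.5 pm
- Scattering angle θ = 107°
- Compton wavelength λ_C ≈ 2.4263 pm

Calculate the shift:
Δλ = 2.4263 × (1 - cos(107°))
Δλ = 2.4263 × 1.2924
Δλ = 3.1357 pm

Final wavelength:
λ' = 45.5 + 3.1357 = 48.6357 pm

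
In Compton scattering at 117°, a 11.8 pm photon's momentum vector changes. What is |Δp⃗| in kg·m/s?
8.5006e-23 kg·m/s

Photon momentum magnitude is p = h/λ.

Initial momentum:
p₀ = h/λ = 6.6261e-34/1.1800e-11 = 5.6153e-23 kg·m/s

After scattering:
λ' = λ + Δλ = 11.8 + 3.5278 = 15.3278 pm
p' = h/λ' = 6.6261e-34/1.5328e-11 = 4.3229e-23 kg·m/s

Momentum is a vector; the scattered photon's direction makes angle θ = 117° with the incident direction. The magnitude of the vector change Δp⃗ = p⃗₀ − p⃗' is found from the law of cosines:
|Δp⃗|² = p₀² + p'² − 2p₀p'cos θ
|Δp⃗|² = (5.6153e-23)² + (4.3229e-23)² − 2·5.6153e-23·4.3229e-23·cos(117°)
|Δp⃗| = 8.5006e-23 kg·m/s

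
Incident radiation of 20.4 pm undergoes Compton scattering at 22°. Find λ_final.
20.5767 pm

Using the Compton scattering formula:
λ' = λ + Δλ = λ + λ_C(1 - cos θ)

Given:
- Initial wavelength λ = 20.4 pm
- Scattering angle θ = 22°
- Compton wavelength λ_C ≈ 2.4263 pm

Calculate the shift:
Δλ = 2.4263 × (1 - cos(22°))
Δλ = 2.4263 × 0.0728
Δλ = 0.1767 pm

Final wavelength:
λ' = 20.4 + 0.1767 = 20.5767 pm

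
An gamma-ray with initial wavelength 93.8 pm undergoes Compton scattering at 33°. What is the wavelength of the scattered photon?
94.1914 pm

Using the Compton scattering formula:
λ' = λ + Δλ = λ + λ_C(1 - cos θ)

Given:
- Initial wavelength λ = 93.8 pm
- Scattering angle θ = 33°
- Compton wavelength λ_C ≈ 2.4263 pm

Calculate the shift:
Δλ = 2.4263 × (1 - cos(33°))
Δλ = 2.4263 × 0.1613
Δλ = 0.3914 pm

Final wavelength:
λ' = 93.8 + 0.3914 = 94.1914 pm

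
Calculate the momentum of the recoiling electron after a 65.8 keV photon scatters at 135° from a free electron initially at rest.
5.9172e-23 kg·m/s

The electron is initially at rest, so by conservation of momentum:
p⃗_e = p⃗₀ − p⃗'  (incident photon momentum minus scattered photon momentum)

Photon momentum magnitudes (p = h/λ = E/c):
λ₀ = hc/E₀ = 18.8426 pm → p₀ = h/λ₀ = 3.5165e-23 kg·m/s
Δλ = λ_C(1 − cos 135°) = 4.1420 pm
λ' = 22.9846 pm → p' = h/λ' = 2.8828e-23 kg·m/s

The scattered photon makes angle θ = 135° with the incident direction, so by the law of cosines:
|p⃗_e|² = p₀² + p'² − 2p₀p'cos θ
|p⃗_e|² = (3.5165e-23)² + (2.8828e-23)² − 2·3.5165e-23·2.8828e-23·cos(135°)
|p⃗_e| = 5.9172e-23 kg·m/s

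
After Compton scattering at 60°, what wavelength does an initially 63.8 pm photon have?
65.0132 pm

Using the Compton formula: λ' = λ + λ_C(1 − cos θ)

For θ = 60°, cos θ = 1/2 (exact) = 0.5000, so:
1 − cos 60° = 1 − (1/2) = 0.5000

Δλ = λ_C × 0.5000 = 2.4263 × 0.5000 = 1.2132 pm

λ' = 63.8 + 1.2132 = 65.0132 pm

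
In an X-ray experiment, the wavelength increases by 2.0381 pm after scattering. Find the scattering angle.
80.79°

From the Compton formula Δλ = λ_C(1 - cos θ), we can solve for θ:

cos θ = 1 - Δλ/λ_C

Given:
- Δλ = 2.0381 pm
- λ_C = h/(m_e·c) ≈ 2.42631024 pm

cos θ = 1 - 2.0381/2.42631024
cos θ = 1 - 0.840000
cos θ = 0.160000

θ = arccos(0.160000)
θ = 80.79°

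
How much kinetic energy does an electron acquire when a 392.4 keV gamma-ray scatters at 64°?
118.2396 keV

By energy conservation: K_e = E_initial - E_final

First find the scattered photon energy:
Initial wavelength: λ = hc/E = 3.1596 pm
Compton shift: Δλ = λ_C(1 - cos(64°)) = 1.3627 pm
Final wavelength: λ' = 3.1596 + 1.3627 = 4.5223 pm
Final photon energy: E' = hc/λ' = 274.1604 keV

Electron kinetic energy:
K_e = E - E' = 392.4000 - 274.1604 = 118.2396 keV

(Intermediate values are shown rounded; full precision is carried through to the final answer.)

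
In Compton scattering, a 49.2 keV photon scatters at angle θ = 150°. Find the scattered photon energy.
41.7068 keV

First convert energy to wavelength:
λ = hc/E, with hc ≈ 1239.842 keV·pm (i.e. 1239.842 eV·nm)

For E = 49.2 keV = 49200 eV:
λ = 1239.842 keV·pm / 49.2 keV
λ = 25.2000 pm

Calculate the Compton shift:
Δλ = λ_C(1 - cos(150°)) = 2.4263 × 1.8660
Δλ = 4.5276 pm

Final wavelength:
λ' = 25.2000 + 4.5276 = 29.7276 pm

Final energy:
E' = hc/λ' = 1239.842 / 29.7276 = 41.7068 keV

(Intermediate values are shown rounded; full precision is carried through to the final answer.)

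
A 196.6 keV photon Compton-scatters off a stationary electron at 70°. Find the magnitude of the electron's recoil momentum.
1.0974e-22 kg·m/s

The electron is initially at rest, so by conservation of momentum:
p⃗_e = p⃗₀ − p⃗'  (incident photon momentum minus scattered photon momentum)

Photon momentum magnitudes (p = h/λ = E/c):
λ₀ = hc/E₀ = 6.3064 pm → p₀ = h/λ₀ = 1.0507e-22 kg·m/s
Δλ = λ_C(1 − cos 70°) = 1.5965 pm
λ' = 7.9029 pm → p' = h/λ' = 8.3844e-23 kg·m/s

The scattered photon makes angle θ = 70° with the incident direction, so by the law of cosines:
|p⃗_e|² = p₀² + p'² − 2p₀p'cos θ
|p⃗_e|² = (1.0507e-22)² + (8.3844e-23)² − 2·1.0507e-22·8.3844e-23·cos(70°)
|p⃗_e| = 1.0974e-22 kg·m/s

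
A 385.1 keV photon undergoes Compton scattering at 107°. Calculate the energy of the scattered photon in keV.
195.0901 keV

First convert energy to wavelength:
λ = hc/E, with hc ≈ 1239.842 keV·pm (i.e. 1239.842 eV·nm)

For E = 385.1 keV = 385100 eV:
λ = 1239.842 keV·pm / 385.1 keV
λ = 3.2195 pm

Calculate the Compton shift:
Δλ = λ_C(1 - cos(107°)) = 2.4263 × 1.2924
Δλ = 3.1357 pm

Final wavelength:
λ' = 3.2195 + 3.1357 = 6.3552 pm

Final energy:
E' = hc/λ' = 1239.842 / 6.3552 = 195.0901 keV

(Intermediate values are shown rounded; full precision is carried through to the final answer.)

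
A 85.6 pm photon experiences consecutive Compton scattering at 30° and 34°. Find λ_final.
86.3399 pm

Apply Compton shift twice:

First scattering at θ₁ = 30°:
Δλ₁ = λ_C(1 - cos(30°))
Δλ₁ = 2.4263 × 0.1340
Δλ₁ = 0.3251 pm

After first scattering:
λ₁ = 85.6 + 0.3251 = 85.9251 pm

Second scattering at θ₂ = 34°:
Δλ₂ = λ_C(1 - cos(34°))
Δλ₂ = 2.4263 × 0.1710
Δλ₂ = 0.4148 pm

Final wavelength:
λ₂ = 85.9251 + 0.4148 = 86.3399 pm

Total shift: Δλ_total = 0.3251 + 0.4148 = 0.7399 pm

(Intermediate values are shown rounded; full precision is carried through to the final answer.)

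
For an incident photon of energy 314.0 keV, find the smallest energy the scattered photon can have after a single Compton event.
140.8725 keV (at θ = 180°)

The scattered photon has minimum energy when its wavelength is maximum, i.e., when the Compton shift Δλ = λ_C(1 − cos θ) is maximum. This occurs at θ = 180° (backscattering), giving Δλ_max = 2λ_C = 4.8526 pm.

Initial wavelength: λ₀ = hc/E₀ = 3.9485 pm
Maximum final wavelength: λ'_max = λ₀ + 2λ_C = 3.9485 + 4.8526 = 8.8012 pm
Minimum final energy: E'_min = hc/λ'_max = 140.8725 keV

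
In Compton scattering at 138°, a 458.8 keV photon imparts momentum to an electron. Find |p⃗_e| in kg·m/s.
3.2264e-22 kg·m/s

The electron is initially at rest, so by conservation of momentum:
p⃗_e = p⃗₀ − p⃗'  (incident photon momentum minus scattered photon momentum)

Photon momentum magnitudes (p = h/λ = E/c):
λ₀ = hc/E₀ = 2.7024 pm → p₀ = h/λ₀ = 2.4520e-22 kg·m/s
Δλ = λ_C(1 − cos 138°) = 4.2294 pm
λ' = 6.9318 pm → p' = h/λ' = 9.5590e-23 kg·m/s

The scattered photon makes angle θ = 138° with the incident direction, so by the law of cosines:
|p⃗_e|² = p₀² + p'² − 2p₀p'cos θ
|p⃗_e|² = (2.4520e-22)² + (9.5590e-23)² − 2·2.4520e-22·9.5590e-23·cos(138°)
|p⃗_e| = 3.2264e-22 kg·m/s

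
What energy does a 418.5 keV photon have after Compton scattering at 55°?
310.1760 keV

First convert energy to wavelength:
λ = hc/E, with hc ≈ 1239.842 keV·pm (i.e. 1239.842 eV·nm)

For E = 418.5 keV = 418500 eV:
λ = 1239.842 keV·pm / 418.5 keV
λ = 2.9626 pm

Calculate the Compton shift:
Δλ = λ_C(1 - cos(55°)) = 2.4263 × 0.4264
Δλ = 1.0346 pm

Final wavelength:
λ' = 2.9626 + 1.0346 = 3.9972 pm

Final energy:
E' = hc/λ' = 1239.842 / 3.9972 = 310.1760 keV

(Intermediate values are shown rounded; full precision is carried through to the final answer.)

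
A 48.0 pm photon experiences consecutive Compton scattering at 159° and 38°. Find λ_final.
53.2058 pm

Apply Compton shift twice:

First scattering at θ₁ = 159°:
Δλ₁ = λ_C(1 - cos(159°))
Δλ₁ = 2.4263 × 1.9336
Δλ₁ = 4.6915 pm

After first scattering:
λ₁ = 48.0 + 4.6915 = 52.6915 pm

Second scattering at θ₂ = 38°:
Δλ₂ = λ_C(1 - cos(38°))
Δλ₂ = 2.4263 × 0.2120
Δλ₂ = 0.5144 pm

Final wavelength:
λ₂ = 52.6915 + 0.5144 = 53.2058 pm

Total shift: Δλ_total = 4.6915 + 0.5144 = 5.2058 pm

(Intermediate values are shown rounded; full precision is carried through to the final answer.)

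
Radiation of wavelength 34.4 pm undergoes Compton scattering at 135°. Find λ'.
38.5420 pm

Using the Compton formula: λ' = λ + λ_C(1 − cos θ)

For θ = 135°, cos θ = -√2/2 (exact) ≈ -0.7071, so:
1 − cos 135° = 1 − (-√2/2) ≈ 1.7071

Δλ = λ_C × 1.7071 = 2.4263 × 1.7071 = 4.1420 pm

λ' = 34.4 + 4.1420 = 38.5420 pm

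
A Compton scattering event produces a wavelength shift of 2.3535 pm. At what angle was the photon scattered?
88.28°

From the Compton formula Δλ = λ_C(1 - cos θ), we can solve for θ:

cos θ = 1 - Δλ/λ_C

Given:
- Δλ = 2.3535 pm
- λ_C = h/(m_e·c) ≈ 2.42631024 pm

cos θ = 1 - 2.3535/2.42631024
cos θ = 1 - 0.969991
cos θ = 0.030009

θ = arccos(0.030009)
θ = 88.28°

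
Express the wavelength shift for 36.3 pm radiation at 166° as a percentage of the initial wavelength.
13.1696%

Calculate the Compton shift:
Δλ = λ_C(1 - cos(166°))
Δλ = 2.4263 × (1 - cos(166°))
Δλ = 2.4263 × 1.9703
Δλ = 4.7805 pm

Percentage change:
(Δλ/λ₀) × 100 = (4.7805/36.3) × 100
= 13.1696%

(Intermediate values are shown rounded; full precision is carried through to the final answer.)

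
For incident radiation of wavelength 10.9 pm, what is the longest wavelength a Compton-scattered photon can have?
15.7526 pm (at θ = 180°)

The Compton shift is Δλ = λ_C(1 − cos θ).

Since cos θ ranges from −1 to 1, the factor (1 − cos θ) ranges from 0 to 2; the maximum shift occurs at θ = 180° (backscattering):
Δλ_max = 2λ_C = 2 × 2.4263 pm = 4.8526 pm

Maximum scattered wavelength:
λ'_max = λ₀ + Δλ_max = 10.9 + 4.8526 = 15.7526 pm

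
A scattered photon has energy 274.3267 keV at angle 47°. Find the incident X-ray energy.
330.8000 keV

Convert final energy to wavelength (hc ≈ 1239.842 keV·pm):
λ' = hc/E' = 1239.842 / 274.3267 = 4.5196 pm

Calculate the Compton shift:
Δλ = λ_C(1 - cos(47°))
Δλ = 2.4263 × (1 - cos(47°))
Δλ = 0.7716 pm

Initial wavelength:
λ = λ' - Δλ = 4.5196 - 0.7716 = 3.7480 pm

Initial energy:
E = hc/λ = 1239.842 / 3.7480 = 330.8000 keV

(Intermediate values are shown rounded; full precision is carried through to the final answer.)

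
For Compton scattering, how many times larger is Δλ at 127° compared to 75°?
127° produces the larger shift by a factor of 2.161

Calculate both shifts using Δλ = λ_C(1 - cos θ):

For θ₁ = 75°:
Δλ₁ = 2.4263 × (1 - cos(75°))
Δλ₁ = 2.4263 × 0.7412
Δλ₁ = 1.7983 pm

For θ₂ = 127°:
Δλ₂ = 2.4263 × (1 - cos(127°))
Δλ₂ = 2.4263 × 1.6018
Δλ₂ = 3.8865 pm

The 127° angle produces the larger shift.
Ratio: 3.8865/1.7983 = 2.161

(Intermediate values are shown rounded; full precision is carried through to the final answer.)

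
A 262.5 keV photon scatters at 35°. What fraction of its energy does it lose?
0.0850 (or 8.50%)

Calculate initial and final photon energies:

Initial: E₀ = 262.5 keV → λ₀ = 4.7232 pm
Compton shift: Δλ = 0.4388 pm
Final wavelength: λ' = 5.1620 pm
Final energy: E' = 240.1863 keV

Fractional energy loss:
(E₀ - E')/E₀ = (262.5000 - 240.1863)/262.5000
= 22.3137/262.5000
= 0.0850
= 8.50%

(Intermediate values are shown rounded; full precision is carried through to the final answer.)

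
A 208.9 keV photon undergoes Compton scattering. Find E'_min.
114.9309 keV (at θ = 180°)

The scattered photon has minimum energy when its wavelength is maximum, i.e., when the Compton shift Δλ = λ_C(1 − cos θ) is maximum. This occurs at θ = 180° (backscattering), giving Δλ_max = 2λ_C = 4.8526 pm.

Initial wavelength: λ₀ = hc/E₀ = 5.9351 pm
Maximum final wavelength: λ'_max = λ₀ + 2λ_C = 5.9351 + 4.8526 = 10.7877 pm
Minimum final energy: E'_min = hc/λ'_max = 114.9309 keV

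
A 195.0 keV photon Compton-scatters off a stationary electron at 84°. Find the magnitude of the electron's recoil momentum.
1.2329e-22 kg·m/s

The electron is initially at rest, so by conservation of momentum:
p⃗_e = p⃗₀ − p⃗'  (incident photon momentum minus scattered photon momentum)

Photon momentum magnitudes (p = h/λ = E/c):
λ₀ = hc/E₀ = 6.3582 pm → p₀ = h/λ₀ = 1.0421e-22 kg·m/s
Δλ = λ_C(1 − cos 84°) = 2.1727 pm
λ' = 8.5309 pm → p' = h/λ' = 7.7672e-23 kg·m/s

The scattered photon makes angle θ = 84° with the incident direction, so by the law of cosines:
|p⃗_e|² = p₀² + p'² − 2p₀p'cos θ
|p⃗_e|² = (1.0421e-22)² + (7.7672e-23)² − 2·1.0421e-22·7.7672e-23·cos(84°)
|p⃗_e| = 1.2329e-22 kg·m/s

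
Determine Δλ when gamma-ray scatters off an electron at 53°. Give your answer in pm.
0.9661 pm

Using the Compton scattering formula:
Δλ = λ_C(1 - cos θ)

where λ_C = h/(m_e·c) ≈ 2.4263 pm is the Compton wavelength of an electron.

For θ = 53°:
cos(53°) = 0.6018
1 - cos(53°) = 0.3982

Δλ = 2.4263 × 0.3982
Δλ = 0.9661 pm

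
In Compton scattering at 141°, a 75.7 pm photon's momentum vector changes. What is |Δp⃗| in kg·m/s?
1.6058e-23 kg·m/s

Photon momentum magnitude is p = h/λ.

Initial momentum:
p₀ = h/λ = 6.6261e-34/7.5700e-11 = 8.7531e-24 kg·m/s

After scattering:
λ' = λ + Δλ = 75.7 + 4.3119 = 80.0119 pm
p' = h/λ' = 6.6261e-34/8.0012e-11 = 8.2814e-24 kg·m/s

Momentum is a vector; the scattered photon's direction makes angle θ = 141° with the incident direction. The magnitude of the vector change Δp⃗ = p⃗₀ − p⃗' is found from the law of cosines:
|Δp⃗|² = p₀² + p'² − 2p₀p'cos θ
|Δp⃗|² = (8.7531e-24)² + (8.2814e-24)² − 2·8.7531e-24·8.2814e-24·cos(141°)
|Δp⃗| = 1.6058e-23 kg·m/s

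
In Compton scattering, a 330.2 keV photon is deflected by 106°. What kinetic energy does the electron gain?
149.1989 keV

By energy conservation: K_e = E_initial - E_final

First find the scattered photon energy:
Initial wavelength: λ = hc/E = 3.7548 pm
Compton shift: Δλ = λ_C(1 - cos(106°)) = 3.0951 pm
Final wavelength: λ' = 3.7548 + 3.0951 = 6.8499 pm
Final photon energy: E' = hc/λ' = 181.0011 keV

Electron kinetic energy:
K_e = E - E' = 330.2000 - 181.0011 = 149.1989 keV

(Intermediate values are shown rounded; full precision is carried through to the final answer.)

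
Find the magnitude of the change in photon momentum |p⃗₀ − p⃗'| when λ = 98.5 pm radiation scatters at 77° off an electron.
8.2974e-24 kg·m/s

Photon momentum magnitude is p = h/λ.

Initial momentum:
p₀ = h/λ = 6.6261e-34/9.8500e-11 = 6.7270e-24 kg·m/s

After scattering:
λ' = λ + Δλ = 98.5 + 1.8805 = 100.3805 pm
p' = h/λ' = 6.6261e-34/1.0038e-10 = 6.6010e-24 kg·m/s

Momentum is a vector; the scattered photon's direction makes angle θ = 77° with the incident direction. The magnitude of the vector change Δp⃗ = p⃗₀ − p⃗' is found from the law of cosines:
|Δp⃗|² = p₀² + p'² − 2p₀p'cos θ
|Δp⃗|² = (6.7270e-24)² + (6.6010e-24)² − 2·6.7270e-24·6.6010e-24·cos(77°)
|Δp⃗| = 8.2974e-24 kg·m/s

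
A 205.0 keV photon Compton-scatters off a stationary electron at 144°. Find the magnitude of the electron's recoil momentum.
1.6519e-22 kg·m/s

The electron is initially at rest, so by conservation of momentum:
p⃗_e = p⃗₀ − p⃗'  (incident photon momentum minus scattered photon momentum)

Photon momentum magnitudes (p = h/λ = E/c):
λ₀ = hc/E₀ = 6.0480 pm → p₀ = h/λ₀ = 1.0956e-22 kg·m/s
Δλ = λ_C(1 − cos 144°) = 4.3892 pm
λ' = 10.4372 pm → p' = h/λ' = 6.3485e-23 kg·m/s

The scattered photon makes angle θ = 144° with the incident direction, so by the law of cosines:
|p⃗_e|² = p₀² + p'² − 2p₀p'cos θ
|p⃗_e|² = (1.0956e-22)² + (6.3485e-23)² − 2·1.0956e-22·6.3485e-23·cos(144°)
|p⃗_e| = 1.6519e-22 kg·m/s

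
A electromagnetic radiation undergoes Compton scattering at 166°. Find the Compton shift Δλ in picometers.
4.7805 pm

Using the Compton scattering formula:
Δλ = λ_C(1 - cos θ)

where λ_C = h/(m_e·c) ≈ 2.4263 pm is the Compton wavelength of an electron.

For θ = 166°:
cos(166°) = -0.9703
1 - cos(166°) = 1.9703

Δλ = 2.4263 × 1.9703
Δλ = 4.7805 pm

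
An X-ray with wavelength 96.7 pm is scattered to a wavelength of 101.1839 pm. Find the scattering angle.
148.00°

First find the wavelength shift:
Δλ = λ' - λ = 101.1839 - 96.7 = 4.4839 pm

Using Δλ = λ_C(1 - cos θ), with λ_C = h/(m_e·c) ≈ 2.42631024 pm:
cos θ = 1 - Δλ/λ_C
cos θ = 1 - 4.4839/2.42631024
cos θ = -0.848032

θ = arccos(-0.848032)
θ = 148.00°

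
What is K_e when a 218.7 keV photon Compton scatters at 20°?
5.5028 keV

By energy conservation: K_e = E_initial - E_final

First find the scattered photon energy:
Initial wavelength: λ = hc/E = 5.6691 pm
Compton shift: Δλ = λ_C(1 - cos(20°)) = 0.1463 pm
Final wavelength: λ' = 5.6691 + 0.1463 = 5.8155 pm
Final photon energy: E' = hc/λ' = 213.1972 keV

Electron kinetic energy:
K_e = E - E' = 218.7000 - 213.1972 = 5.5028 keV

(Intermediate values are shown rounded; full precision is carried through to the final answer.)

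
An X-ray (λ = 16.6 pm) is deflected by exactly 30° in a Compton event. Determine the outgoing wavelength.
16.9251 pm

Using the Compton formula: λ' = λ + λ_C(1 − cos θ)

For θ = 30°, cos θ = √3/2 (exact) ≈ 0.8660, so:
1 − cos 30° = 1 − (√3/2) ≈ 0.1340

Δλ = λ_C × 0.1340 = 2.4263 × 0.1340 = 0.3251 pm

λ' = 16.6 + 0.3251 = 16.9251 pm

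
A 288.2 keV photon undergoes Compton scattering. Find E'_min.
135.4332 keV (at θ = 180°)

The scattered photon has minimum energy when its wavelength is maximum, i.e., when the Compton shift Δλ = λ_C(1 − cos θ) is maximum. This occurs at θ = 180° (backscattering), giving Δλ_max = 2λ_C = 4.8526 pm.

Initial wavelength: λ₀ = hc/E₀ = 4.3020 pm
Maximum final wavelength: λ'_max = λ₀ + 2λ_C = 4.3020 + 4.8526 = 9.1546 pm
Minimum final energy: E'_min = hc/λ'_max = 135.4332 keV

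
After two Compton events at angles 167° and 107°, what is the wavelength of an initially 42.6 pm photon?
50.5261 pm

Apply Compton shift twice:

First scattering at θ₁ = 167°:
Δλ₁ = λ_C(1 - cos(167°))
Δλ₁ = 2.4263 × 1.9744
Δλ₁ = 4.7904 pm

After first scattering:
λ₁ = 42.6 + 4.7904 = 47.3904 pm

Second scattering at θ₂ = 107°:
Δλ₂ = λ_C(1 - cos(107°))
Δλ₂ = 2.4263 × 1.2924
Δλ₂ = 3.1357 pm

Final wavelength:
λ₂ = 47.3904 + 3.1357 = 50.5261 pm

Total shift: Δλ_total = 4.7904 + 3.1357 = 7.9261 pm

(Intermediate values are shown rounded; full precision is carried through to the final answer.)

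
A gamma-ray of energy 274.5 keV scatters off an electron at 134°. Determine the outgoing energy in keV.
143.6916 keV

First convert energy to wavelength:
λ = hc/E, with hc ≈ 1239.842 keV·pm (i.e. 1239.842 eV·nm)

For E = 274.5 keV = 274500 eV:
λ = 1239.842 keV·pm / 274.5 keV
λ = 4.5167 pm

Calculate the Compton shift:
Δλ = λ_C(1 - cos(134°)) = 2.4263 × 1.6947
Δλ = 4.1118 pm

Final wavelength:
λ' = 4.5167 + 4.1118 = 8.6285 pm

Final energy:
E' = hc/λ' = 1239.842 / 8.6285 = 143.6916 keV

(Intermediate values are shown rounded; full precision is carried through to the final answer.)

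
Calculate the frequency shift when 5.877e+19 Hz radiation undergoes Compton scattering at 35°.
4.655e+18 Hz (decrease)

Convert frequency to wavelength (c = 299792458 m/s):
λ₀ = c/f₀ = 299792458/5.877e+19 = 5.1011138e-12 m = 5.1011 pm

Calculate Compton shift:
Δλ = λ_C(1 - cos(35°)) = 0.4388 pm

Final wavelength:
λ' = λ₀ + Δλ = 5.1011 + 0.4388 = 5.5399 pm

Final frequency:
f' = c/λ' = 299792458/5.5399070e-12 = 5.4115070e+19 Hz

Frequency shift (decrease):
Δf = f₀ - f' = 5.877e+19 - 5.4115070e+19 = 4.655e+18 Hz

(Intermediate values are shown rounded; full precision is carried through to the final answer.)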